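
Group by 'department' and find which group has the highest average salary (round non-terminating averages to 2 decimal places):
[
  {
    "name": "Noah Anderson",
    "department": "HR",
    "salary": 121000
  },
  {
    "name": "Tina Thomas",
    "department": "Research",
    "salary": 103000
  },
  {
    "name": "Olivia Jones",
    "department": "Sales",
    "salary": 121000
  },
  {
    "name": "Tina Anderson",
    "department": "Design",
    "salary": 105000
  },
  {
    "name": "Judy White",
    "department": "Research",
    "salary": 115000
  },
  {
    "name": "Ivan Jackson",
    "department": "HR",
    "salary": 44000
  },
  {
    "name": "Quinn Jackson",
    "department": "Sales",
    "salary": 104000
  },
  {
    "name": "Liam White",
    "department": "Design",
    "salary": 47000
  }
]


Group by: department

Groups:
  Design: 2 people, avg salary = 152000/2 = $76000
  HR: 2 people, avg salary = 165000/2 = $82500
  Research: 2 people, avg salary = 218000/2 = $109000
  Sales: 2 people, avg salary = 225000/2 = $112500

Highest average salary: Sales ($112500)

Sales ($112500)


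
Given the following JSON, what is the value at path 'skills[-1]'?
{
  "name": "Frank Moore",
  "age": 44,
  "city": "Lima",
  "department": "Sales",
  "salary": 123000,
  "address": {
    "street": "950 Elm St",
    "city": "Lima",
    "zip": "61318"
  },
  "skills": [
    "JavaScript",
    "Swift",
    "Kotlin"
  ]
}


Query: skills[-1]
Path: skills -> last element
Value: Kotlin

Kotlin


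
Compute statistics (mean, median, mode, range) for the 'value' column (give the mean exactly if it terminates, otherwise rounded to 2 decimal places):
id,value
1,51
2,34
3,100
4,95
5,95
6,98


Data: [51, 34, 100, 95, 95, 98]
Count: 6
Sum: 473
Mean: 473/6 ≈ 78.83 (rounded to 2 decimal places)
Sorted: [34, 51, 95, 95, 98, 100]
Median: 95.0
Mode: 95 (2 times)
Range: 100 - 34 = 66
Min: 34, Max: 100

mean≈78.83, median=95.0, mode=95, range=66


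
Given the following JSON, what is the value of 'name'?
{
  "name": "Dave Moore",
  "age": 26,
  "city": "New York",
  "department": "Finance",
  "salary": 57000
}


Looking up field 'name'
Value: Dave Moore

Dave Moore


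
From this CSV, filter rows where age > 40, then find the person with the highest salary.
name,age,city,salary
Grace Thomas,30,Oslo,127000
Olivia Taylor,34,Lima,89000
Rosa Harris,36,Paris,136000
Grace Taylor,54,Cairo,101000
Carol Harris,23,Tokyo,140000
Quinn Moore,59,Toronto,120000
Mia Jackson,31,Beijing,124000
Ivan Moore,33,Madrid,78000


Filter: age > 40
Sort by: salary (descending)

Filtered records (2):
  Quinn Moore, age 59, salary $120000
  Grace Taylor, age 54, salary $101000

Highest salary: Quinn Moore ($120000)

Quinn Moore


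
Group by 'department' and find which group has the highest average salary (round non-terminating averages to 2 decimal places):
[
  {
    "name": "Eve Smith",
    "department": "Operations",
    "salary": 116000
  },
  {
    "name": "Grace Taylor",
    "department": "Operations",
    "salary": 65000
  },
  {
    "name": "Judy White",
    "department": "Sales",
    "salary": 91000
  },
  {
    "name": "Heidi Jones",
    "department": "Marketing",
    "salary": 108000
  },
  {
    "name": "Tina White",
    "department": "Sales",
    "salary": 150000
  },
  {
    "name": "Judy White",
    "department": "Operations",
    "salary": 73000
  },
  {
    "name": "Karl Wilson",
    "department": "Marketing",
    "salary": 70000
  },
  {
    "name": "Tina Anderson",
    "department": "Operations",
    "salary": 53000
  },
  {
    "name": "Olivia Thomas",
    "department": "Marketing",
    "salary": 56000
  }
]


Group by: department

Groups:
  Marketing: 3 people, avg salary = 234000/3 = $78000
  Operations: 4 people, avg salary = 307000/4 = $76750
  Sales: 2 people, avg salary = 241000/2 = $120500

Highest average salary: Sales ($120500)

Sales ($120500)


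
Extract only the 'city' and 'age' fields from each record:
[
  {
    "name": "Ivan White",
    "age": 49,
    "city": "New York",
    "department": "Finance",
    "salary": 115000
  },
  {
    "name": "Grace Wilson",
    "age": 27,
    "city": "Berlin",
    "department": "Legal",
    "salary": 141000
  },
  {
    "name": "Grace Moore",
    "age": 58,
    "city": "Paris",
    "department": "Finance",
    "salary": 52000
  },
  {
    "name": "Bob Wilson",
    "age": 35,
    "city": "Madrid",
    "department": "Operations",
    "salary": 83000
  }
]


Original: 4 records with fields: name, age, city, department, salary
Keep: ['city', 'age']
Drop: ['name', 'department', 'salary']
Result: 4 records, 2 fields each

[
  {
    "city": "New York",
    "age": 49
  },
  {
    "city": "Berlin",
    "age": 27
  },
  {
    "city": "Paris",
    "age": 58
  },
  {
    "city": "Madrid",
    "age": 35
  }
]


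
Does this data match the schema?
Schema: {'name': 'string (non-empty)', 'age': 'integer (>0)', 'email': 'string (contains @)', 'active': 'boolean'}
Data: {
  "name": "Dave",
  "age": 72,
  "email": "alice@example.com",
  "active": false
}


Validating each field against schema:
  name: OK (non-empty string)
  age: OK (positive integer)
  email: OK (string with @)
  active: OK (boolean)

Result: VALID

VALID


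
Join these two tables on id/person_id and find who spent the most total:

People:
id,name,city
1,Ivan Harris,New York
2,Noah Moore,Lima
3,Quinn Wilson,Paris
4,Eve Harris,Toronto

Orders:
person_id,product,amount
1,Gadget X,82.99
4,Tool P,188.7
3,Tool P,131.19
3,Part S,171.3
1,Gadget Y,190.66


Join on: people.id = orders.person_id

Joined rows:
  Ivan Harris (New York) bought Gadget X for $82.99
  Eve Harris (Toronto) bought Tool P for $188.7
  Quinn Wilson (Paris) bought Tool P for $131.19
  Quinn Wilson (Paris) bought Part S for $171.3
  Ivan Harris (New York) bought Gadget Y for $190.66

Total per person:
  Quinn Wilson: $302.49
  Ivan Harris: $273.65
  Eve Harris: $188.70

Top spender: Quinn Wilson ($302.49)

Quinn Wilson ($302.49)


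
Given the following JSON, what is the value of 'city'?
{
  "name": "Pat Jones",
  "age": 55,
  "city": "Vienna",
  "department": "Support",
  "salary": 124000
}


Looking up field 'city'
Value: Vienna

Vienna


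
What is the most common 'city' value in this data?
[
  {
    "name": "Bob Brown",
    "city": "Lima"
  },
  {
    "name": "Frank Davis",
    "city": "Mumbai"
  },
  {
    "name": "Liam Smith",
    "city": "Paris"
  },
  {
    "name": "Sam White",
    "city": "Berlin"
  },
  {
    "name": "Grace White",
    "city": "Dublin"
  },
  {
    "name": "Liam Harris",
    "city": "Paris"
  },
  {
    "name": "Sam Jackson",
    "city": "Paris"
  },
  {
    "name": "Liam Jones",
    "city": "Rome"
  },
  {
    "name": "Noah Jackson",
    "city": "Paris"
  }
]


Counting 'city' values across 9 records:

  Paris: 4 ####
  Lima: 1 #
  Mumbai: 1 #
  Berlin: 1 #
  Dublin: 1 #
  Rome: 1 #

Most common: Paris (4 times)

Paris (4 times)


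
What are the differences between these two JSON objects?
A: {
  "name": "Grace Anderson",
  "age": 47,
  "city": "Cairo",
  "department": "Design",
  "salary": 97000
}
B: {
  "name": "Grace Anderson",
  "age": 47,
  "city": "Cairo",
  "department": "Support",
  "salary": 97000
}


Comparing each field (in key order):
  name: same
  age: same
  city: same
  department: DIFFERENT
  salary: same
Differences:
  department: Design -> Support

1 field(s) changed

1 change: department


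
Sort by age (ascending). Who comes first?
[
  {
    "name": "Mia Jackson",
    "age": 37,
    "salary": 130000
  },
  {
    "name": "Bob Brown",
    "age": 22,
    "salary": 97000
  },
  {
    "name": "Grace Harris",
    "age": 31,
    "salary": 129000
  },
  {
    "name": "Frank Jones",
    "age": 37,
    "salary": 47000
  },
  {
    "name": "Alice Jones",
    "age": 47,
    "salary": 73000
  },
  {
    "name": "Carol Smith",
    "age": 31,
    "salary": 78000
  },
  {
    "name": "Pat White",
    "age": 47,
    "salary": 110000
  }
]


Sort by: age (ascending)

Sorted order:
  1. Bob Brown (age = 22)
  2. Grace Harris (age = 31)
  3. Carol Smith (age = 31)
  4. Mia Jackson (age = 37)
  5. Frank Jones (age = 37)
  6. Alice Jones (age = 47)
  7. Pat White (age = 47)

First: Bob Brown

Bob Brown


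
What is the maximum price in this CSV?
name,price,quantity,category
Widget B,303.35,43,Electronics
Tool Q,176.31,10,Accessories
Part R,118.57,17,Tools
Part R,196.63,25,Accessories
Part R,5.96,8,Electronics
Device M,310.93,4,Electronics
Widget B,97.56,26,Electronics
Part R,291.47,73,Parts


Computing maximum price:
Values: [303.35, 176.31, 118.57, 196.63, 5.96, 310.93, 97.56, 291.47]
Max = 310.93

310.93


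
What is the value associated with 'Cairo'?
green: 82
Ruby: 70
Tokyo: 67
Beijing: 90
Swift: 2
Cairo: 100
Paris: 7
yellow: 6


Looking up key 'Cairo'
Value: 100

100


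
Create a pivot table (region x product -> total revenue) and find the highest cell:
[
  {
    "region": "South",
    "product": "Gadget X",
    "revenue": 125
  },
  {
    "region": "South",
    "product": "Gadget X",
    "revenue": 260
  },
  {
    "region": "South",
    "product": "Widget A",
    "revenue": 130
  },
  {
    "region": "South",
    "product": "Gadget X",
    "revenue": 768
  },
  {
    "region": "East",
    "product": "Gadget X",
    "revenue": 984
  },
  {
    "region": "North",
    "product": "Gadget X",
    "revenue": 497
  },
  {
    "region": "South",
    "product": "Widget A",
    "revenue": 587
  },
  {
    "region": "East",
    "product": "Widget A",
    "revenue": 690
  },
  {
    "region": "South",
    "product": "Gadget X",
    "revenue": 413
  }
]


Pivot: region (rows) x product (columns) -> total revenue

     Gadget X      Widget A    
East           984           690  
North          497             0  
South         1566           717  

Highest: South / Gadget X = $1566

South / Gadget X = $1566


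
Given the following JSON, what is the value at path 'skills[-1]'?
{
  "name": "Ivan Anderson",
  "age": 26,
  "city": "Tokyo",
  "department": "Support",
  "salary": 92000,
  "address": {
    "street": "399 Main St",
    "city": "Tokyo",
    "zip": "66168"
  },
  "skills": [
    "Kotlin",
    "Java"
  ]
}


Query: skills[-1]
Path: skills -> last element
Value: Java

Java


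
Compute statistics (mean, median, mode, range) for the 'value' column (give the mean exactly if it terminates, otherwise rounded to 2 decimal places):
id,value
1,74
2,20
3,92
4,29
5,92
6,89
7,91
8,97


Data: [74, 20, 92, 29, 92, 89, 91, 97]
Count: 8
Sum: 584
Mean: 584/8 = 73
Sorted: [20, 29, 74, 89, 91, 92, 92, 97]
Median: 90.0
Mode: 92 (2 times)
Range: 97 - 20 = 77
Min: 20, Max: 97

mean=73, median=90.0, mode=92, range=77


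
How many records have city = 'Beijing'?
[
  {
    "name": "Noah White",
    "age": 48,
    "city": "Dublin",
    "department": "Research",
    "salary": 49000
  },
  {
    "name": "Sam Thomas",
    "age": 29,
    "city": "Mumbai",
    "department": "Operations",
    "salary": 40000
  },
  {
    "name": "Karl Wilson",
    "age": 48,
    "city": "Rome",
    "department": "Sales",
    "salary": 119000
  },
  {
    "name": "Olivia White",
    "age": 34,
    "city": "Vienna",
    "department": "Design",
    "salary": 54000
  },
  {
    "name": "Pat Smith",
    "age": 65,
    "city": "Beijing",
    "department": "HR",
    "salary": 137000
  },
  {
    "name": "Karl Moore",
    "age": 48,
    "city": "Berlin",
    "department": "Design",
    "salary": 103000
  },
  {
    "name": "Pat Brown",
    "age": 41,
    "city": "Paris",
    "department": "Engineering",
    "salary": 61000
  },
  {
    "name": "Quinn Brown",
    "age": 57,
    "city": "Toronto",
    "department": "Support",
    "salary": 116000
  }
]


Data: 8 records
Condition: city = 'Beijing'

Checking each record:
  Noah White: Dublin
  Sam Thomas: Mumbai
  Karl Wilson: Rome
  Olivia White: Vienna
  Pat Smith: Beijing MATCH
  Karl Moore: Berlin
  Pat Brown: Paris
  Quinn Brown: Toronto

Count: 1

1


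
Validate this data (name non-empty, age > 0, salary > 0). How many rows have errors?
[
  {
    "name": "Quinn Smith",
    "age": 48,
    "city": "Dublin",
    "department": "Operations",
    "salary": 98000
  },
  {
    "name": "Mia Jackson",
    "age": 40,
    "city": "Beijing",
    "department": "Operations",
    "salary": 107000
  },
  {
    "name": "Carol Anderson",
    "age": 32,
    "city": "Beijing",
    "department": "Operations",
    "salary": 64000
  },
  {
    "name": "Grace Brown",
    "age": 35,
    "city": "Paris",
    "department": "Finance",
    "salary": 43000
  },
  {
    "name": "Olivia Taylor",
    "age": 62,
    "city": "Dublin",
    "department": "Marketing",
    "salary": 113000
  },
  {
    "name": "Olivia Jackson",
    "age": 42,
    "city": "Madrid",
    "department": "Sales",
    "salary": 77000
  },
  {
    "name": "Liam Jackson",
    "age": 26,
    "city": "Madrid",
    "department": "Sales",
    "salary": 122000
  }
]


Validating 7 records:
Rules: name non-empty, age > 0, salary > 0

  Row 1 (Quinn Smith): OK
  Row 2 (Mia Jackson): OK
  Row 3 (Carol Anderson): OK
  Row 4 (Grace Brown): OK
  Row 5 (Olivia Taylor): OK
  Row 6 (Olivia Jackson): OK
  Row 7 (Liam Jackson): OK

Total errors: 0

0 errors


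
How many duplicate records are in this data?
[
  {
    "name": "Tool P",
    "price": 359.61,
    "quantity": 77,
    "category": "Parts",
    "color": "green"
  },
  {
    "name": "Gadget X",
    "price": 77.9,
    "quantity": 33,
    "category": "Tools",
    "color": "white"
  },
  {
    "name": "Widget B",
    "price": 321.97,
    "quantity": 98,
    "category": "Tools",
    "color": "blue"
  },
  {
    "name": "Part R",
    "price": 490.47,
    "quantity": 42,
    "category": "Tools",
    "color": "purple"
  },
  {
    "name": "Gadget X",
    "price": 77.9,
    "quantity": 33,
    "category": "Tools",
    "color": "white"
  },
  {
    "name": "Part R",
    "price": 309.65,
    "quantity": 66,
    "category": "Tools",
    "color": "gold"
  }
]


Checking 6 records for duplicates:

  Row 1: Tool P ($359.61, qty 77)
  Row 2: Gadget X ($77.9, qty 33)
  Row 3: Widget B ($321.97, qty 98)
  Row 4: Part R ($490.47, qty 42)
  Row 5: Gadget X ($77.9, qty 33) <-- DUPLICATE
  Row 6: Part R ($309.65, qty 66)

Duplicates found: 1
Unique records: 5

1 duplicates, 5 unique


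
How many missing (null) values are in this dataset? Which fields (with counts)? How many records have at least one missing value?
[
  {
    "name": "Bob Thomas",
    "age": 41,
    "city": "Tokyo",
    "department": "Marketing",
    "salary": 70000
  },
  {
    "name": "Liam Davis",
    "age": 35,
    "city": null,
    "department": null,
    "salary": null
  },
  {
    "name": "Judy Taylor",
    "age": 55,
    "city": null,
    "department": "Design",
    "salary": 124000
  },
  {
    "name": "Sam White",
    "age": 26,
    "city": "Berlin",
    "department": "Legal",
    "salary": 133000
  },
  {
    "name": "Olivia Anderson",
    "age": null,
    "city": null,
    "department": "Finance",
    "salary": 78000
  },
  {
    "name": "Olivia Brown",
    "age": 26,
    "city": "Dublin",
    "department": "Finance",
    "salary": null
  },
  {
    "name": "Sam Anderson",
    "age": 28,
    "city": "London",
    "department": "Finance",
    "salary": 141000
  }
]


Checking for missing (null) values in 7 records:

  Bob Thomas: complete
  Liam Davis: city, department, salary
  Judy Taylor: city
  Sam White: complete
  Olivia Anderson: age, city
  Olivia Brown: salary
  Sam Anderson: complete

Per field:
  name: 0 missing
  age: 1 missing
  city: 3 missing
  department: 1 missing
  salary: 2 missing

Total missing values: 7
Records with any missing: 4

7 missing values (age: 1, city: 3, department: 1, salary: 2); 4 incomplete records


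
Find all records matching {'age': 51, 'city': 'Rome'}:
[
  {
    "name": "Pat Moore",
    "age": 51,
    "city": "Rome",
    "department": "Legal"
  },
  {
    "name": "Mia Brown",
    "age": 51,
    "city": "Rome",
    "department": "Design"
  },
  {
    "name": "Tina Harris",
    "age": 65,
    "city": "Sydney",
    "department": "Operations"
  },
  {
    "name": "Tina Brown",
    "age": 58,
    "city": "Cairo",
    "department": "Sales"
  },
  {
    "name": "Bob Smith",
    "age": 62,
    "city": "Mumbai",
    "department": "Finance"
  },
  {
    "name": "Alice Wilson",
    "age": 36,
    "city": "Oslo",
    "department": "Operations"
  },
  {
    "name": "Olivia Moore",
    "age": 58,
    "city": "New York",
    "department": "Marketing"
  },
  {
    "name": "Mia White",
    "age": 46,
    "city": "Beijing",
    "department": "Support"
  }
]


Search criteria: {'age': 51, 'city': 'Rome'}

Checking 8 records:
  Pat Moore: {age: 51, city: Rome} <-- MATCH
  Mia Brown: {age: 51, city: Rome} <-- MATCH
  Tina Harris: {age: 65, city: Sydney}
  Tina Brown: {age: 58, city: Cairo}
  Bob Smith: {age: 62, city: Mumbai}
  Alice Wilson: {age: 36, city: Oslo}
  Olivia Moore: {age: 58, city: New York}
  Mia White: {age: 46, city: Beijing}

Matches: ["Pat Moore", "Mia Brown"]

["Pat Moore", "Mia Brown"]


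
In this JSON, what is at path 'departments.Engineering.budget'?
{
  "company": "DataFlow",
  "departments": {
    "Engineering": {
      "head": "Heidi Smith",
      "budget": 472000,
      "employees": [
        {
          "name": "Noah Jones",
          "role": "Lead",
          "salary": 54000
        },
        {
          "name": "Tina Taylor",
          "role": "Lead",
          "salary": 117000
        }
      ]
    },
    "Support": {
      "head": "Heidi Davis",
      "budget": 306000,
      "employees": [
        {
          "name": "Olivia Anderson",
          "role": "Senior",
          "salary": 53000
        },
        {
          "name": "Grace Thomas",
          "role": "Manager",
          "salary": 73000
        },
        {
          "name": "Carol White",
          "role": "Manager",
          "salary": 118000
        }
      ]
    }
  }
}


Path: departments.Engineering.budget

Navigate:
  -> departments
  -> Engineering
  -> budget = 472000

472000


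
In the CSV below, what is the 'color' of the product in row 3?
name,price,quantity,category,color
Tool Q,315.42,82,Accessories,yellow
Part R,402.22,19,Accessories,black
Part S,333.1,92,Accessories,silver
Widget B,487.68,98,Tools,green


Query: Row 3 ('Part S'), column 'color'
Value: silver

silver


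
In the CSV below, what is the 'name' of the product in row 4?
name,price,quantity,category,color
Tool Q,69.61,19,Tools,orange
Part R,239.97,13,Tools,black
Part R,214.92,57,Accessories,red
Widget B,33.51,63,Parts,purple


Query: Row 4 ('Widget B'), column 'name'
Value: Widget B

Widget B


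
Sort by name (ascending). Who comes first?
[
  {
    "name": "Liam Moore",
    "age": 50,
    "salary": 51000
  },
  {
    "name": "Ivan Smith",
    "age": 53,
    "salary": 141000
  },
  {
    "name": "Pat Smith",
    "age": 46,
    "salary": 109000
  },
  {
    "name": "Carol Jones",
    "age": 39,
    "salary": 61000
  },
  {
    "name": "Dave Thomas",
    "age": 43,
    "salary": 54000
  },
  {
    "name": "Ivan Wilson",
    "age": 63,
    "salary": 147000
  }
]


Sort by: name (ascending)

Sorted order:
  1. Carol Jones (name = Carol Jones)
  2. Dave Thomas (name = Dave Thomas)
  3. Ivan Smith (name = Ivan Smith)
  4. Ivan Wilson (name = Ivan Wilson)
  5. Liam Moore (name = Liam Moore)
  6. Pat Smith (name = Pat Smith)

First: Carol Jones

Carol Jones


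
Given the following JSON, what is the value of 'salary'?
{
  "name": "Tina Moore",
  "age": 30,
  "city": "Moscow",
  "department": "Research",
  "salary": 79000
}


Looking up field 'salary'
Value: 79000

79000


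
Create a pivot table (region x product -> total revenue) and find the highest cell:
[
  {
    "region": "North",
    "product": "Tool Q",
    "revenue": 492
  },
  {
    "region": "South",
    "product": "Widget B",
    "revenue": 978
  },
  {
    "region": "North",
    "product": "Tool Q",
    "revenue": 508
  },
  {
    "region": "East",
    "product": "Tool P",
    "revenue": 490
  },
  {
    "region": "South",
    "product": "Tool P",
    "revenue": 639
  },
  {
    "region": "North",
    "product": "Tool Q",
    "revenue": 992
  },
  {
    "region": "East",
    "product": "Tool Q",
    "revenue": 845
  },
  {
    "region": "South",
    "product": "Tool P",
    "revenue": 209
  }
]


Pivot: region (rows) x product (columns) -> total revenue

     Tool P        Tool Q        Widget B    
East           490           845             0  
North            0          1992             0  
South          848             0           978  

Highest: North / Tool Q = $1992

North / Tool Q = $1992


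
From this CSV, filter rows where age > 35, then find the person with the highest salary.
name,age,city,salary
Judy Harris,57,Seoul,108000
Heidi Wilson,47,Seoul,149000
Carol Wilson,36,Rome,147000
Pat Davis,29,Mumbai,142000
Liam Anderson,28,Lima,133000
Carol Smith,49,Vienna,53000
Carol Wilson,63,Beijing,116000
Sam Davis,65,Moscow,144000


Filter: age > 35
Sort by: salary (descending)

Filtered records (6):
  Heidi Wilson, age 47, salary $149000
  Carol Wilson, age 36, salary $147000
  Sam Davis, age 65, salary $144000
  Carol Wilson, age 63, salary $116000
  Judy Harris, age 57, salary $108000
  Carol Smith, age 49, salary $53000

Highest salary: Heidi Wilson ($149000)

Heidi Wilson


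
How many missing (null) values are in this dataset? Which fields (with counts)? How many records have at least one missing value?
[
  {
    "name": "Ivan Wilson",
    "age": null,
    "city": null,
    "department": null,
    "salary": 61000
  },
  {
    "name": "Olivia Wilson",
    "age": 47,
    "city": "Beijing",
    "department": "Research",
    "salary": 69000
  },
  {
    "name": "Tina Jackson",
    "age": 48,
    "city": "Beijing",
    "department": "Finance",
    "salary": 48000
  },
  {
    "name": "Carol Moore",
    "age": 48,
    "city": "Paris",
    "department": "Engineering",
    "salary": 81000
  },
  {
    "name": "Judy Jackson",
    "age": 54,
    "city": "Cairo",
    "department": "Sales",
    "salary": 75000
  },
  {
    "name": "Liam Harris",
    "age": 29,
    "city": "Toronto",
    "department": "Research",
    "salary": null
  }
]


Checking for missing (null) values in 6 records:

  Ivan Wilson: age, city, department
  Olivia Wilson: complete
  Tina Jackson: complete
  Carol Moore: complete
  Judy Jackson: complete
  Liam Harris: salary

Per field:
  name: 0 missing
  age: 1 missing
  city: 1 missing
  department: 1 missing
  salary: 1 missing

Total missing values: 4
Records with any missing: 2

4 missing values (age: 1, city: 1, department: 1, salary: 1); 2 incomplete records


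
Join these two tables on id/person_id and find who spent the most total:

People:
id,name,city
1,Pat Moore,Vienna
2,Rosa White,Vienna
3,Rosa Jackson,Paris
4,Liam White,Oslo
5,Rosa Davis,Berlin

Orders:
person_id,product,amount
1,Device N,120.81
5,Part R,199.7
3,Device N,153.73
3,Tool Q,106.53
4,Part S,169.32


Join on: people.id = orders.person_id

Joined rows:
  Pat Moore (Vienna) bought Device N for $120.81
  Rosa Davis (Berlin) bought Part R for $199.7
  Rosa Jackson (Paris) bought Device N for $153.73
  Rosa Jackson (Paris) bought Tool Q for $106.53
  Liam White (Oslo) bought Part S for $169.32

Total per person:
  Rosa Jackson: $260.26
  Rosa Davis: $199.70
  Liam White: $169.32
  Pat Moore: $120.81

Top spender: Rosa Jackson ($260.26)

Rosa Jackson ($260.26)


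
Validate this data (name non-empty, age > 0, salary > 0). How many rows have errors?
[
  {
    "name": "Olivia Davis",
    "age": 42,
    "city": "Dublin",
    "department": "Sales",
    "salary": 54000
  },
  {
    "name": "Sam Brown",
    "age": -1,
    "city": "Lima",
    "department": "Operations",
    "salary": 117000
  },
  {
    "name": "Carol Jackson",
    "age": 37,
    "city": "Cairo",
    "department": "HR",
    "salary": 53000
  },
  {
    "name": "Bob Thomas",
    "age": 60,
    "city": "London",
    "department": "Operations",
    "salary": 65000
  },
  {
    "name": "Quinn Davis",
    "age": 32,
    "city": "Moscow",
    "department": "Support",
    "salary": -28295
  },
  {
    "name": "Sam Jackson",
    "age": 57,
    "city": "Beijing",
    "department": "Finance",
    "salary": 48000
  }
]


Validating 6 records:
Rules: name non-empty, age > 0, salary > 0

  Row 1 (Olivia Davis): OK
  Row 2 (Sam Brown): negative age: -1
  Row 3 (Carol Jackson): OK
  Row 4 (Bob Thomas): OK
  Row 5 (Quinn Davis): negative salary: -28295
  Row 6 (Sam Jackson): OK

Total errors: 2

2 errors


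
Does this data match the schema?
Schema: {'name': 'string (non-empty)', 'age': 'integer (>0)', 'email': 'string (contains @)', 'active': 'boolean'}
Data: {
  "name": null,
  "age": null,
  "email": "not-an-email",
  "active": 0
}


Validating each field against schema:
  name: FAIL (null is not a string)
  age: FAIL (null is not an integer)
  email: FAIL ("not-an-email" does not contain @)
  active: FAIL (0 is not a boolean)

Result: INVALID (4 errors: name, age, email, active)

INVALID (4 errors: name, age, email, active)


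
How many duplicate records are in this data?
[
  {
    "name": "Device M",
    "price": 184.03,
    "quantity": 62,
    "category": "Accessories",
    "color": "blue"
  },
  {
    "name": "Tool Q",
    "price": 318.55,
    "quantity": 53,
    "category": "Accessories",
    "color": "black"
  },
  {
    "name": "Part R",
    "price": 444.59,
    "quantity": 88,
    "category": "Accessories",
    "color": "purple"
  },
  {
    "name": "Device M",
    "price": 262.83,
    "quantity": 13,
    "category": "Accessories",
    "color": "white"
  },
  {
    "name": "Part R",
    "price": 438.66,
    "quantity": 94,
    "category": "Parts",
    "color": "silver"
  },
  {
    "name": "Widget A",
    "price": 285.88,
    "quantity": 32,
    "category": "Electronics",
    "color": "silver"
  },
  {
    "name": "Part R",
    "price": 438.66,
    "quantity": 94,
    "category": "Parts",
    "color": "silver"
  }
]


Checking 7 records for duplicates:

  Row 1: Device M ($184.03, qty 62)
  Row 2: Tool Q ($318.55, qty 53)
  Row 3: Part R ($444.59, qty 88)
  Row 4: Device M ($262.83, qty 13)
  Row 5: Part R ($438.66, qty 94)
  Row 6: Widget A ($285.88, qty 32)
  Row 7: Part R ($438.66, qty 94) <-- DUPLICATE

Duplicates found: 1
Unique records: 6

1 duplicates, 6 unique


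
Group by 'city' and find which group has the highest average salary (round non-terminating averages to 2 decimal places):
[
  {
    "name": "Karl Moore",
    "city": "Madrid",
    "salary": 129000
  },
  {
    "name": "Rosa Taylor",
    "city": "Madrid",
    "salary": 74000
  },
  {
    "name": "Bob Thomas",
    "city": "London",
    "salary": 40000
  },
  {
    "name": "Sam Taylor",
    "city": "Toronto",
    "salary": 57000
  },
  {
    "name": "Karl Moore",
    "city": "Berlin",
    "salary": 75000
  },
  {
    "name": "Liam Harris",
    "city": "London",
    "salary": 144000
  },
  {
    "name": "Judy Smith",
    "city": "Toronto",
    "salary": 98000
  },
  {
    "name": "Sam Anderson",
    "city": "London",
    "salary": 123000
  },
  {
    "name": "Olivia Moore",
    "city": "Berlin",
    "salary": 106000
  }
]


Group by: city

Groups:
  Berlin: 2 people, avg salary = 181000/2 = $90500
  London: 3 people, avg salary = 307000/3 ≈ $102333.33
  Madrid: 2 people, avg salary = 203000/2 = $101500
  Toronto: 2 people, avg salary = 155000/2 = $77500

Highest average salary: London (≈$102333.33)

London (≈$102333.33)


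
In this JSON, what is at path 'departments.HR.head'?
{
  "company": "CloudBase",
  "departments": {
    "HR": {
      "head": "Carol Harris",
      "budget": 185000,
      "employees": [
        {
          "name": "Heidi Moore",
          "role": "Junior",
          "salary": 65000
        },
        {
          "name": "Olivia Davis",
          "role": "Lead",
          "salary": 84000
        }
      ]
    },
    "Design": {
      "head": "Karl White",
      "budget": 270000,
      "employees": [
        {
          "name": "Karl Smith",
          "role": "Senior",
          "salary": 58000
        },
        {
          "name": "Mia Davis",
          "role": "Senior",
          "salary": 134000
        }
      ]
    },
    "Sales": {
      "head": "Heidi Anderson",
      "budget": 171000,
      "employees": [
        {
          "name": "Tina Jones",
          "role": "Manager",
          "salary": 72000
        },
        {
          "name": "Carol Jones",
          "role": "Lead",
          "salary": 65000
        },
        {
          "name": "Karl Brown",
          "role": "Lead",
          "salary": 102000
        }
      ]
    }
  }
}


Path: departments.HR.head

Navigate:
  -> departments
  -> HR
  -> head = 'Carol Harris'

Carol Harris


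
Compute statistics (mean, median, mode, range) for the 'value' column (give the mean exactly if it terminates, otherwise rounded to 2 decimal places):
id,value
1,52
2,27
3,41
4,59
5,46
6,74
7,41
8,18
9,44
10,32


Data: [52, 27, 41, 59, 46, 74, 41, 18, 44, 32]
Count: 10
Sum: 434
Mean: 434/10 = 43.4
Sorted: [18, 27, 32, 41, 41, 44, 46, 52, 59, 74]
Median: 42.5
Mode: 41 (2 times)
Range: 74 - 18 = 56
Min: 18, Max: 74

mean=43.4, median=42.5, mode=41, range=56


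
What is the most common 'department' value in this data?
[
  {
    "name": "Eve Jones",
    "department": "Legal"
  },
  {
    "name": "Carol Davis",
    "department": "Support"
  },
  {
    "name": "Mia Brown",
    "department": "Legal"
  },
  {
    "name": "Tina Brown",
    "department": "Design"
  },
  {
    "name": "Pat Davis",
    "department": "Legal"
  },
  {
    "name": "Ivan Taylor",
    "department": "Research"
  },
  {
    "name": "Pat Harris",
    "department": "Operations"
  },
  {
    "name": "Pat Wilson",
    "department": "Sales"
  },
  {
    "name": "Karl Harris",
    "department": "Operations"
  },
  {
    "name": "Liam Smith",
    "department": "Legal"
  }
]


Counting 'department' values across 10 records:

  Legal: 4 ####
  Operations: 2 ##
  Support: 1 #
  Design: 1 #
  Research: 1 #
  Sales: 1 #

Most common: Legal (4 times)

Legal (4 times)


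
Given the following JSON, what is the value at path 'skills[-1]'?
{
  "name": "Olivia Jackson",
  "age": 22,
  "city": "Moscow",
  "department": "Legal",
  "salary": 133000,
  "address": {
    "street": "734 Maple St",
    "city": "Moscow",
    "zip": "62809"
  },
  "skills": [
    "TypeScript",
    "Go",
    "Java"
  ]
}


Query: skills[-1]
Path: skills -> last element
Value: Java

Java


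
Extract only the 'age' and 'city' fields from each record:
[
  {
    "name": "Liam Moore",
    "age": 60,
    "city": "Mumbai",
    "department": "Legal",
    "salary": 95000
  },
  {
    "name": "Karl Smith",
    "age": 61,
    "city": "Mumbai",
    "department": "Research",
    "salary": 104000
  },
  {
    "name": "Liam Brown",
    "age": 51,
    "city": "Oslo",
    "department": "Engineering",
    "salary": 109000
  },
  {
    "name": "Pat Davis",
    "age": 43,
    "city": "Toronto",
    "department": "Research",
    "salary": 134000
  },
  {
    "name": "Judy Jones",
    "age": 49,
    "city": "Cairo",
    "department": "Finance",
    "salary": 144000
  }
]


Original: 5 records with fields: name, age, city, department, salary
Keep: ['age', 'city']
Drop: ['name', 'department', 'salary']
Result: 5 records, 2 fields each

[
  {
    "age": 60,
    "city": "Mumbai"
  },
  {
    "age": 61,
    "city": "Mumbai"
  },
  {
    "age": 51,
    "city": "Oslo"
  },
  {
    "age": 43,
    "city": "Toronto"
  },
  {
    "age": 49,
    "city": "Cairo"
  }
]


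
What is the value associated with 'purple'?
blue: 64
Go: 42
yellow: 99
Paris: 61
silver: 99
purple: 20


Looking up key 'purple'
Value: 20

20


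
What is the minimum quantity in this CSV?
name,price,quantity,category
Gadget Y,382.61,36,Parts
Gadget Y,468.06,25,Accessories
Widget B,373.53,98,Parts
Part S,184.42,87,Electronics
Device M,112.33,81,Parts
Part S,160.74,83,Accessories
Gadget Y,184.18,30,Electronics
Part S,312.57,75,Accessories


Computing minimum quantity:
Values: [36, 25, 98, 87, 81, 83, 30, 75]
Min = 25

25


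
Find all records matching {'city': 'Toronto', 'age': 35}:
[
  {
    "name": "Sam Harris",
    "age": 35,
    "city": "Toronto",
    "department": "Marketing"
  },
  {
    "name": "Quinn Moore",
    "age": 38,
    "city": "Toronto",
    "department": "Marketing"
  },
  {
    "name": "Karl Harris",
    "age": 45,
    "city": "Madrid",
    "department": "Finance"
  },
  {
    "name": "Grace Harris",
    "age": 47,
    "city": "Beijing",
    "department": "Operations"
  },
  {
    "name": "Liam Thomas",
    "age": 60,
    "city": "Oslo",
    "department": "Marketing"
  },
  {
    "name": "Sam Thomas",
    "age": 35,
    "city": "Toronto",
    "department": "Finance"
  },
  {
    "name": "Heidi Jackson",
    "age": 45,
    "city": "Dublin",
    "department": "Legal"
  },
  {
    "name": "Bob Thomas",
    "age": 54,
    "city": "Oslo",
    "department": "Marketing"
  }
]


Search criteria: {'city': 'Toronto', 'age': 35}

Checking 8 records:
  Sam Harris: {city: Toronto, age: 35} <-- MATCH
  Quinn Moore: {city: Toronto, age: 38}
  Karl Harris: {city: Madrid, age: 45}
  Grace Harris: {city: Beijing, age: 47}
  Liam Thomas: {city: Oslo, age: 60}
  Sam Thomas: {city: Toronto, age: 35} <-- MATCH
  Heidi Jackson: {city: Dublin, age: 45}
  Bob Thomas: {city: Oslo, age: 54}

Matches: ["Sam Harris", "Sam Thomas"]

["Sam Harris", "Sam Thomas"]


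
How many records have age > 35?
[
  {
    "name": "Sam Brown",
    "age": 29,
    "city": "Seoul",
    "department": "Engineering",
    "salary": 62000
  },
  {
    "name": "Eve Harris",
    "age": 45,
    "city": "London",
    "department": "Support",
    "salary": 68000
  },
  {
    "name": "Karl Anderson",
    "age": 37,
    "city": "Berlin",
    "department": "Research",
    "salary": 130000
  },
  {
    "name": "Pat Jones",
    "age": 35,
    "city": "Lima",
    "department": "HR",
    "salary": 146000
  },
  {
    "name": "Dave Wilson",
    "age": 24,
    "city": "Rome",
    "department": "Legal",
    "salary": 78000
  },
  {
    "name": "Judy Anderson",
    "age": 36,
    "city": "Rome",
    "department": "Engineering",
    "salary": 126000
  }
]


Data: 6 records
Condition: age > 35

Checking each record:
  Sam Brown: 29
  Eve Harris: 45 MATCH
  Karl Anderson: 37 MATCH
  Pat Jones: 35
  Dave Wilson: 24
  Judy Anderson: 36 MATCH

Count: 3

3


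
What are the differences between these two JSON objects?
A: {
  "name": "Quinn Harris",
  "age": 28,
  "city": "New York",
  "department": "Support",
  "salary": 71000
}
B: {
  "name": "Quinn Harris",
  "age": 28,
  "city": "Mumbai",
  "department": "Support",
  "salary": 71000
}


Comparing each field (in key order):
  name: same
  age: same
  city: DIFFERENT
  department: same
  salary: same
Differences:
  city: New York -> Mumbai

1 field(s) changed

1 change: city


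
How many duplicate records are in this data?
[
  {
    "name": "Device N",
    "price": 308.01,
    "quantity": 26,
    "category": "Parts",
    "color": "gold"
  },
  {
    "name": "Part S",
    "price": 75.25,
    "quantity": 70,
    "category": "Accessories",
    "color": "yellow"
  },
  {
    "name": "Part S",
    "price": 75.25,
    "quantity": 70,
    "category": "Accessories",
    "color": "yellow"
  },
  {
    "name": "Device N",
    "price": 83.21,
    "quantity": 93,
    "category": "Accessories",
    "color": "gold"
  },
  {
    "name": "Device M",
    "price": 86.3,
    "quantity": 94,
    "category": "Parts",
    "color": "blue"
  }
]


Checking 5 records for duplicates:

  Row 1: Device N ($308.01, qty 26)
  Row 2: Part S ($75.25, qty 70)
  Row 3: Part S ($75.25, qty 70) <-- DUPLICATE
  Row 4: Device N ($83.21, qty 93)
  Row 5: Device M ($86.3, qty 94)

Duplicates found: 1
Unique records: 4

1 duplicates, 4 unique


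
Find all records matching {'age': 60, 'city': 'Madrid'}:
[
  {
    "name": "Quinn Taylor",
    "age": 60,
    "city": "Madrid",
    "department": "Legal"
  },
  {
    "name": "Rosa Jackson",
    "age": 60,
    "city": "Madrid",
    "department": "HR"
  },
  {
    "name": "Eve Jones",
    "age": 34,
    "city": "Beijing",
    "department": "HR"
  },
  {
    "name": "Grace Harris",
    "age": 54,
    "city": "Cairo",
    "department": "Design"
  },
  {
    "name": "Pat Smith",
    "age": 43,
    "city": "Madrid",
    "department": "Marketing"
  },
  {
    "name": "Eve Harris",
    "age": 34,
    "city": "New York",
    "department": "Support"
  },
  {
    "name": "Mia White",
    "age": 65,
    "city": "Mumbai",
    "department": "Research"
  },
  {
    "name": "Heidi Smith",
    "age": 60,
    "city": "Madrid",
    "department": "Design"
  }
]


Search criteria: {'age': 60, 'city': 'Madrid'}

Checking 8 records:
  Quinn Taylor: {age: 60, city: Madrid} <-- MATCH
  Rosa Jackson: {age: 60, city: Madrid} <-- MATCH
  Eve Jones: {age: 34, city: Beijing}
  Grace Harris: {age: 54, city: Cairo}
  Pat Smith: {age: 43, city: Madrid}
  Eve Harris: {age: 34, city: New York}
  Mia White: {age: 65, city: Mumbai}
  Heidi Smith: {age: 60, city: Madrid} <-- MATCH

Matches: ["Quinn Taylor", "Rosa Jackson", "Heidi Smith"]

["Quinn Taylor", "Rosa Jackson", "Heidi Smith"]


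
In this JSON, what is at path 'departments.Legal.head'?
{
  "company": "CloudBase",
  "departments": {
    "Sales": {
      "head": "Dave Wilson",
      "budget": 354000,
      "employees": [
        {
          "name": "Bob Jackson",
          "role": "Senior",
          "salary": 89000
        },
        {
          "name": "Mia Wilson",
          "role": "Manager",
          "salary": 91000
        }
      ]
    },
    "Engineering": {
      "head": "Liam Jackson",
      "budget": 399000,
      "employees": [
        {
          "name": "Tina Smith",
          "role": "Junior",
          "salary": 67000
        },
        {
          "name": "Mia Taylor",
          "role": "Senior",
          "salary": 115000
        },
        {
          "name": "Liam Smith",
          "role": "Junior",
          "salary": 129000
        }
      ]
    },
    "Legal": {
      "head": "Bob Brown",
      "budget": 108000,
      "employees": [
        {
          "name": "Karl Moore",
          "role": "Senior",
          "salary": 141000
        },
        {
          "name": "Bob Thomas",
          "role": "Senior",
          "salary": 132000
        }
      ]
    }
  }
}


Path: departments.Legal.head

Navigate:
  -> departments
  -> Legal
  -> head = 'Bob Brown'

Bob Brown


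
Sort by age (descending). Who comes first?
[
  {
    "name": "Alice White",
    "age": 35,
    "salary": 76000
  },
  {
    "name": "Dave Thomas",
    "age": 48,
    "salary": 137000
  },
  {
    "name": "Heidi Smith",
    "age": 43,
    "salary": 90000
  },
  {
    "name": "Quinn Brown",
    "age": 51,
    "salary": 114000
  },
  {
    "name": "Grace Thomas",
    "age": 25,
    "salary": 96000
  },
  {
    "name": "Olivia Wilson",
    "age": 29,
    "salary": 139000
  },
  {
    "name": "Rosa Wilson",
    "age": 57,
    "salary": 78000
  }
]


Sort by: age (descending)

Sorted order:
  1. Rosa Wilson (age = 57)
  2. Quinn Brown (age = 51)
  3. Dave Thomas (age = 48)
  4. Heidi Smith (age = 43)
  5. Alice White (age = 35)
  6. Olivia Wilson (age = 29)
  7. Grace Thomas (age = 25)

First: Rosa Wilson

Rosa Wilson


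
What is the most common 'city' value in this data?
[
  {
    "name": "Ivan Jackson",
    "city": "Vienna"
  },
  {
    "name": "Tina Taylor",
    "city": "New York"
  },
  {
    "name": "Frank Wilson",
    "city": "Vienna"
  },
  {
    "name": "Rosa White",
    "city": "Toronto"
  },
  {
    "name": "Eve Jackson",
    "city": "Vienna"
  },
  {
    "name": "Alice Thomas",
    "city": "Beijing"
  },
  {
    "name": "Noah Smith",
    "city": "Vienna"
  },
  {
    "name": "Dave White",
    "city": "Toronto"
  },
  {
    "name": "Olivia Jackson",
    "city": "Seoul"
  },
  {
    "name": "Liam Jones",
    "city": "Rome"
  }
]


Counting 'city' values across 10 records:

  Vienna: 4 ####
  Toronto: 2 ##
  New York: 1 #
  Beijing: 1 #
  Seoul: 1 #
  Rome: 1 #

Most common: Vienna (4 times)

Vienna (4 times)


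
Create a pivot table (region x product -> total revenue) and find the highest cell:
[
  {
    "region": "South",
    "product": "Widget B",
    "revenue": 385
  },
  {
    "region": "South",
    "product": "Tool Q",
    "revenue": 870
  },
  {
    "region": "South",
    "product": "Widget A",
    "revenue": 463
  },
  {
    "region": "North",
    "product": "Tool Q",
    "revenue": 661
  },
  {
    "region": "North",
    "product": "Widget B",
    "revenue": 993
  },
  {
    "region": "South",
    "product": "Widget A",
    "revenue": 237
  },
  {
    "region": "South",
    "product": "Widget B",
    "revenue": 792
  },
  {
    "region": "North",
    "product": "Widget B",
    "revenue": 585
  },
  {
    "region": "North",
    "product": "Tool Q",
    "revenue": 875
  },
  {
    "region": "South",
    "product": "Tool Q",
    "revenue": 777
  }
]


Pivot: region (rows) x product (columns) -> total revenue

     Tool Q        Widget A      Widget B    
North         1536             0          1578  
South         1647           700          1177  

Highest: South / Tool Q = $1647

South / Tool Q = $1647
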